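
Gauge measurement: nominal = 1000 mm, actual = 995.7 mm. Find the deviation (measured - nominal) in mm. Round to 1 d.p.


Deviation = measured - nominal
Deviation = 995.7 - 1000
Deviation = -4.3 mm

-4.3


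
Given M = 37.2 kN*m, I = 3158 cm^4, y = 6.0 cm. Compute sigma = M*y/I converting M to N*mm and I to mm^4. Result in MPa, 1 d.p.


Convert units:
M = 37.2 kN*m = 37200000 N*mm
y = 6.0 cm = 60 mm
I = 3158 cm^4 = 31580000 mm^4
sigma = 37200000 * 60 / 31580000
sigma = 70.7 MPa

70.7


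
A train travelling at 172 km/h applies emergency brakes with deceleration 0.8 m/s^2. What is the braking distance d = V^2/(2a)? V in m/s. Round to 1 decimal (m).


Convert speed: V = 172 / 3.6 = 47.7778 m/s
V^2 = 2282.716
d = 2282.716 / (2 * 0.8)
d = 2282.716 / 1.6
d = 1426.7 m

1426.7


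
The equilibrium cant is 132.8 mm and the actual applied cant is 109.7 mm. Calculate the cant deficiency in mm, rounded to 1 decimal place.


Cant deficiency = equilibrium cant - actual cant
CD = 132.8 - 109.7
CD = 23.1 mm

23.1


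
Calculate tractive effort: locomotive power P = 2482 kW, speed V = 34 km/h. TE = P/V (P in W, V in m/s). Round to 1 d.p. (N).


Convert: P = 2482 kW = 2482000 W
V = 34 / 3.6 = 9.4444 m/s
TE = 2482000 / 9.4444
TE = 262800.0 N

262800.0


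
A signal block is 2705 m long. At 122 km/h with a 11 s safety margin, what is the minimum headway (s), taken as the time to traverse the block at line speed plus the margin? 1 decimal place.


V = 122 / 3.6 = 33.8889 m/s
Block traversal time = 2705 / 33.8889 = 79.8197 s
Headway = 79.8197 + 11
Headway = 90.8 s

90.8


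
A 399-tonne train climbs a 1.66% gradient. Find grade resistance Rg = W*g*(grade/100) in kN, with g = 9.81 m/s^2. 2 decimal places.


Rg = W * 9.81 * grade / 100
Rg = 399 * 9.81 * 1.66 / 100
Rg = 3914.19 * 0.0166
Rg = 64.98 kN

64.98


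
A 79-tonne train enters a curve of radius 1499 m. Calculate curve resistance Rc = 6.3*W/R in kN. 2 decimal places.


Rc = 6.3 * W / R
Rc = 6.3 * 79 / 1499
Rc = 497.7 / 1499
Rc = 0.33 kN

0.33


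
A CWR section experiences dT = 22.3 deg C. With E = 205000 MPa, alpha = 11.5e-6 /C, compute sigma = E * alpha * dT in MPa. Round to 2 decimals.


sigma = E * alpha * dT
sigma = 205000 * 11.5e-6 * 22.3
sigma = 2.3575 * 22.3
sigma = 52.57 MPa

52.57


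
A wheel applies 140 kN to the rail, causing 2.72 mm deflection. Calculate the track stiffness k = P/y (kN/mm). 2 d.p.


Track stiffness k = P / y
k = 140 / 2.72
k = 51.47 kN/mm

51.47


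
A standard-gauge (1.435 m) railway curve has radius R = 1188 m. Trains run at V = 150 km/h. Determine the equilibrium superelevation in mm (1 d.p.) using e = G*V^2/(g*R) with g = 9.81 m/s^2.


Convert speed: V = 150 / 3.6 = 41.6667 m/s
Apply formula: e = 1.435 * 41.6667^2 / (9.81 * 1188)
e = 1.435 * 1736.1111 / 11654.28
e = 0.213769 m = 213.8 mm

213.8


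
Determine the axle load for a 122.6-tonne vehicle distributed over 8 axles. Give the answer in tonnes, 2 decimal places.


Load per axle = total weight / number of axles
Load = 122.6 / 8
Load = 15.33 tonnes

15.33


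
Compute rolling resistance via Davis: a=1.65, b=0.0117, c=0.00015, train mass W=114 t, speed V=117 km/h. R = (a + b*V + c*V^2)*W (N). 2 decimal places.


b*V = 0.0117 * 117 = 1.3689
c*V^2 = 0.00015 * 13689 = 2.05335
R_per_t = 1.65 + 1.3689 + 2.05335 = 5.07225 N/t
R_total = 5.07225 * 114 = 578.24 N

578.24


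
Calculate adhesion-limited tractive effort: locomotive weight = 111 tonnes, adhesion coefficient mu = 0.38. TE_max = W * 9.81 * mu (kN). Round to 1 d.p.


TE_max = W * g * mu
TE_max = 111 * 9.81 * 0.38
TE_max = 1088.91 * 0.38
TE_max = 413.8 kN

413.8


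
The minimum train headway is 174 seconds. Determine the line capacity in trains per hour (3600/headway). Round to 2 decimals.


Capacity = 3600 / headway
Capacity = 3600 / 174
Capacity = 20.69 trains/hour

20.69


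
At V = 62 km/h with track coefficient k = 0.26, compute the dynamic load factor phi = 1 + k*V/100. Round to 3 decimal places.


phi = 1 + k * V / 100
phi = 1 + 0.26 * 62 / 100
phi = 1 + 0.1612
phi = 1.161

1.161


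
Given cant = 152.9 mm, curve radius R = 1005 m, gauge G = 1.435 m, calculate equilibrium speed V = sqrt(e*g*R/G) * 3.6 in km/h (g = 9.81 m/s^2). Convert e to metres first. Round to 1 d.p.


Convert cant: e = 152.9 mm = 0.1529 m
V_ms = sqrt(0.1529 * 9.81 * 1005 / 1.435)
V_ms = sqrt(1050.48693) = 32.4112 m/s
V = 32.4112 * 3.6 = 116.7 km/h

116.7


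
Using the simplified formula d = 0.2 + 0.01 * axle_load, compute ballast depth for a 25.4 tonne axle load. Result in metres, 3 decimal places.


d = 0.2 + 0.01 * 25.4
d = 0.2 + 0.254
d = 0.454 m

0.454


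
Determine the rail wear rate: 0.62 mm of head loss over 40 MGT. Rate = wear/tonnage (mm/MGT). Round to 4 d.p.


Wear rate = total wear / cumulative tonnage
Rate = 0.62 / 40
Rate = 0.0155 mm/MGT

0.0155


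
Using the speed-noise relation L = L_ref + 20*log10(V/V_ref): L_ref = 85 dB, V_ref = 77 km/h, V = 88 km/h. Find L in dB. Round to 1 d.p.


V/V_ref = 88 / 77 = 1.142857
log10(1.142857) = 0.057992
20 * 0.057992 = 1.1598
L = 85 + 1.1598 = 86.2 dB

86.2


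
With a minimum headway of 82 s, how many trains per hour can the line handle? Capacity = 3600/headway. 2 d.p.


Capacity = 3600 / headway
Capacity = 3600 / 82
Capacity = 43.90 trains/hour

43.90


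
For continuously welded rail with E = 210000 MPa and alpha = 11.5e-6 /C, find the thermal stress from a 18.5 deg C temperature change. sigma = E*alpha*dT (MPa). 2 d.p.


sigma = E * alpha * dT
sigma = 210000 * 11.5e-6 * 18.5
sigma = 2.415 * 18.5
sigma = 44.68 MPa

44.68


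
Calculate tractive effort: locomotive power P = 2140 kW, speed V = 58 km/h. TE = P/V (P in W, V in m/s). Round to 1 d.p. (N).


Convert: P = 2140 kW = 2140000 W
V = 58 / 3.6 = 16.1111 m/s
TE = 2140000 / 16.1111
TE = 132827.6 N

132827.6


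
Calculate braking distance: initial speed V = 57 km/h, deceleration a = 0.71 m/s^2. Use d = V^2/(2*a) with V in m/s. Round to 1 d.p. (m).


Convert speed: V = 57 / 3.6 = 15.8333 m/s
V^2 = 250.6944
d = 250.6944 / (2 * 0.71)
d = 250.6944 / 1.42
d = 176.5 m

176.5


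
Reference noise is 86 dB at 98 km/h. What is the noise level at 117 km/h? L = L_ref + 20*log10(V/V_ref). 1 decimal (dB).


V/V_ref = 117 / 98 = 1.193878
log10(1.193878) = 0.07696
20 * 0.07696 = 1.5392
L = 86 + 1.5392 = 87.5 dB

87.5


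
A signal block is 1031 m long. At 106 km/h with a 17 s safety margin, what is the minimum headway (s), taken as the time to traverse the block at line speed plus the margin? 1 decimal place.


V = 106 / 3.6 = 29.4444 m/s
Block traversal time = 1031 / 29.4444 = 35.0151 s
Headway = 35.0151 + 17
Headway = 52.0 s

52.0


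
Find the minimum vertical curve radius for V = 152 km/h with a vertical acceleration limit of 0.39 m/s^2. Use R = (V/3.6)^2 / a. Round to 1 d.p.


Convert speed: V = 152 / 3.6 = 42.2222 m/s
V^2 = 1782.716 m^2/s^2
R_v = 1782.716 / 0.39
R_v = 4571.1 m

4571.1


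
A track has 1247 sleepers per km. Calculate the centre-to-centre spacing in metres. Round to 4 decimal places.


Spacing = 1000 m / number of sleepers
Spacing = 1000 / 1247
Spacing = 0.8019 m

0.8019


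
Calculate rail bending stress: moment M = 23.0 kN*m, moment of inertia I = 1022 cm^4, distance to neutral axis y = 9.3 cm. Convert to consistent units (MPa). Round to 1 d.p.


Convert units:
M = 23.0 kN*m = 23000000 N*mm
y = 9.3 cm = 93 mm
I = 1022 cm^4 = 10220000 mm^4
sigma = 23000000 * 93 / 10220000
sigma = 209.3 MPa

209.3


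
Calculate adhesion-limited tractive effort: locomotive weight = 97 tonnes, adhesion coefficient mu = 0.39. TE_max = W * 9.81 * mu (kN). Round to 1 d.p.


TE_max = W * g * mu
TE_max = 97 * 9.81 * 0.39
TE_max = 951.57 * 0.39
TE_max = 371.1 kN

371.1


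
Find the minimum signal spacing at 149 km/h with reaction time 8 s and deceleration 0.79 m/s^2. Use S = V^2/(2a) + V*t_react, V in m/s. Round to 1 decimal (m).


V = 149 / 3.6 = 41.3889 m/s
Braking distance = 41.3889^2 / (2*0.79) = 1084.2026 m
Sighting distance = 41.3889 * 8 = 331.1111 m
S = 1084.2026 + 331.1111 = 1415.3 m

1415.3


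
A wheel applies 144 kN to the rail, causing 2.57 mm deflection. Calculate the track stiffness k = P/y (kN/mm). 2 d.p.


Track stiffness k = P / y
k = 144 / 2.57
k = 56.03 kN/mm

56.03


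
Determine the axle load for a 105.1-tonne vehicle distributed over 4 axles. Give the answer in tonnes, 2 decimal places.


Load per axle = total weight / number of axles
Load = 105.1 / 4
Load = 26.28 tonnes

26.28


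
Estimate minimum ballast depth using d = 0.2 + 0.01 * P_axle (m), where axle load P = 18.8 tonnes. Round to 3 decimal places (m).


d = 0.2 + 0.01 * 18.8
d = 0.2 + 0.188
d = 0.388 m

0.388


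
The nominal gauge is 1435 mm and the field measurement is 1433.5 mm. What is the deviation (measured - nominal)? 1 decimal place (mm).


Deviation = measured - nominal
Deviation = 1433.5 - 1435
Deviation = -1.5 mm

-1.5


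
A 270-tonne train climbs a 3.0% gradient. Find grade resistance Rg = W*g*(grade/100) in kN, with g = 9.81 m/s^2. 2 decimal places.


Rg = W * 9.81 * grade / 100
Rg = 270 * 9.81 * 3.0 / 100
Rg = 2648.7 * 0.03
Rg = 79.46 kN

79.46


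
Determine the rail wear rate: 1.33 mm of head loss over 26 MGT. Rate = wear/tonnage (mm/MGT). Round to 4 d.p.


Wear rate = total wear / cumulative tonnage
Rate = 1.33 / 26
Rate = 0.0512 mm/MGT

0.0512


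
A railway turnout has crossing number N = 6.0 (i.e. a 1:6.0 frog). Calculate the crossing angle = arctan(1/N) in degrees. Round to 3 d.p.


1/N = 1/6.0 = 0.166667
angle = arctan(0.166667) = 0.165149 rad
angle = 0.165149 * 180/pi = 9.462 degrees

9.462


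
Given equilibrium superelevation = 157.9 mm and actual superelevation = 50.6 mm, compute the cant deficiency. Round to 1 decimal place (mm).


Cant deficiency = equilibrium cant - actual cant
CD = 157.9 - 50.6
CD = 107.3 mm

107.3


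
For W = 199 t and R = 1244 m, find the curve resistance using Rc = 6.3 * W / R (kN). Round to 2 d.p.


Rc = 6.3 * W / R
Rc = 6.3 * 199 / 1244
Rc = 1253.7 / 1244
Rc = 1.01 kN

1.01


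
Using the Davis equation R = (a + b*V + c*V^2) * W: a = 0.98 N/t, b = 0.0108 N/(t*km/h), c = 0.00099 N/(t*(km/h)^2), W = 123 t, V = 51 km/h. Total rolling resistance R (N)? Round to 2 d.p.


b*V = 0.0108 * 51 = 0.5508
c*V^2 = 0.00099 * 2601 = 2.57499
R_per_t = 0.98 + 0.5508 + 2.57499 = 4.10579 N/t
R_total = 4.10579 * 123 = 505.01 N

505.01


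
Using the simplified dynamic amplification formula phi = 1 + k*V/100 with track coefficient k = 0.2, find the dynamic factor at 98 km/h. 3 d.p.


phi = 1 + k * V / 100
phi = 1 + 0.2 * 98 / 100
phi = 1 + 0.196
phi = 1.196

1.196


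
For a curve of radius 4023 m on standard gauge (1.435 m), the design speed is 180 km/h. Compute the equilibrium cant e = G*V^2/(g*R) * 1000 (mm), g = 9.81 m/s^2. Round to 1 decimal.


Convert speed: V = 180 / 3.6 = 50.0 m/s
Apply formula: e = 1.435 * 50.0^2 / (9.81 * 4023)
e = 1.435 * 2500.0 / 39465.63
e = 0.090902 m = 90.9 mm

90.9


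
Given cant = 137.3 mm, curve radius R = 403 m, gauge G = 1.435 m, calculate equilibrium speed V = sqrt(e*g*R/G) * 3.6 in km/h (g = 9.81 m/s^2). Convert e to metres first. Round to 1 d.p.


Convert cant: e = 137.3 mm = 0.1373 m
V_ms = sqrt(0.1373 * 9.81 * 403 / 1.435)
V_ms = sqrt(378.261978) = 19.449 m/s
V = 19.449 * 3.6 = 70.0 km/h

70.0


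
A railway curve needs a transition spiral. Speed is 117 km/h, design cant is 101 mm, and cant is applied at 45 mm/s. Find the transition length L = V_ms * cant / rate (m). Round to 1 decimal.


Convert speed: V = 117 / 3.6 = 32.5 m/s
L = 32.5 * 101 / 45
L = 3282.5 / 45
L = 72.9 m

72.9


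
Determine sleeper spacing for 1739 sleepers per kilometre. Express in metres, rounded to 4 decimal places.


Spacing = 1000 m / number of sleepers
Spacing = 1000 / 1739
Spacing = 0.5750 m

0.5750


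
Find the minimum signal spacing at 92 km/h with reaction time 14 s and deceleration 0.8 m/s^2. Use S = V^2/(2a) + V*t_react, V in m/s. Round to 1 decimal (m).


V = 92 / 3.6 = 25.5556 m/s
Braking distance = 25.5556^2 / (2*0.8) = 408.179 m
Sighting distance = 25.5556 * 14 = 357.7778 m
S = 408.179 + 357.7778 = 766.0 m

766.0


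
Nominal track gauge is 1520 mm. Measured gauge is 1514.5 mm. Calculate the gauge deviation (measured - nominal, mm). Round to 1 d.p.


Deviation = measured - nominal
Deviation = 1514.5 - 1520
Deviation = -5.5 mm

-5.5


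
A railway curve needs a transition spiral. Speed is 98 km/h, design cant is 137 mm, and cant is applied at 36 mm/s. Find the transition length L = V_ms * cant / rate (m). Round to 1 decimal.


Convert speed: V = 98 / 3.6 = 27.2222 m/s
L = 27.2222 * 137 / 36
L = 3729.4444 / 36
L = 103.6 m

103.6


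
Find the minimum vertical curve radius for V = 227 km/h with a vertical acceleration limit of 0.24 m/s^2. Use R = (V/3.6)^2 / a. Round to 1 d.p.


Convert speed: V = 227 / 3.6 = 63.0556 m/s
V^2 = 3976.0031 m^2/s^2
R_v = 3976.0031 / 0.24
R_v = 16566.7 m

16566.7


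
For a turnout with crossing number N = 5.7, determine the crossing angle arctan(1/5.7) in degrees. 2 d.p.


1/N = 1/5.7 = 0.175439
angle = arctan(0.175439) = 0.173671 rad
angle = 0.173671 * 180/pi = 9.95 degrees

9.95


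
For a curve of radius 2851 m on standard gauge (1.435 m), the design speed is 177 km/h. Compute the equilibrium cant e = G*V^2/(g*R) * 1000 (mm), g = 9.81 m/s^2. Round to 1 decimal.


Convert speed: V = 177 / 3.6 = 49.1667 m/s
Apply formula: e = 1.435 * 49.1667^2 / (9.81 * 2851)
e = 1.435 * 2417.3611 / 27968.31
e = 0.12403 m = 124.0 mm

124.0


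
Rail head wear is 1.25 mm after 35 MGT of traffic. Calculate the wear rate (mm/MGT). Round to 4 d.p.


Wear rate = total wear / cumulative tonnage
Rate = 1.25 / 35
Rate = 0.0357 mm/MGT

0.0357


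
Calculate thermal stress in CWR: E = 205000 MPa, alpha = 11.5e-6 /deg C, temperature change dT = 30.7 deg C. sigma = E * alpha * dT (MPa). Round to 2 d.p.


sigma = E * alpha * dT
sigma = 205000 * 11.5e-6 * 30.7
sigma = 2.3575 * 30.7
sigma = 72.38 MPa

72.38


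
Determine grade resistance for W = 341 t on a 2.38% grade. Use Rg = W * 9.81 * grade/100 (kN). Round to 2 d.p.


Rg = W * 9.81 * grade / 100
Rg = 341 * 9.81 * 2.38 / 100
Rg = 3345.21 * 0.0238
Rg = 79.62 kN

79.62


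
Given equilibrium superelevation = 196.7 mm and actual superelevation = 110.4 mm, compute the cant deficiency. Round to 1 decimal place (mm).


Cant deficiency = equilibrium cant - actual cant
CD = 196.7 - 110.4
CD = 86.3 mm

86.3


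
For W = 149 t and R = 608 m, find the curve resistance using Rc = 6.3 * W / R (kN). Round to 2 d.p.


Rc = 6.3 * W / R
Rc = 6.3 * 149 / 608
Rc = 938.7 / 608
Rc = 1.54 kN

1.54


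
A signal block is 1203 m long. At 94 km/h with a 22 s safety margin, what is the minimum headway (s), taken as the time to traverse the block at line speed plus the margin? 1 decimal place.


V = 94 / 3.6 = 26.1111 m/s
Block traversal time = 1203 / 26.1111 = 46.0723 s
Headway = 46.0723 + 22
Headway = 68.1 s

68.1


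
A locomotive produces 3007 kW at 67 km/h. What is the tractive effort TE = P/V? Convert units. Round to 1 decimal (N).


Convert: P = 3007 kW = 3007000 W
V = 67 / 3.6 = 18.6111 m/s
TE = 3007000 / 18.6111
TE = 161570.1 N

161570.1


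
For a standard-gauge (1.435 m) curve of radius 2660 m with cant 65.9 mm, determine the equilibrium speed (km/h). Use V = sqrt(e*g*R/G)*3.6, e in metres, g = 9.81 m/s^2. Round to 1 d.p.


Convert cant: e = 65.9 mm = 0.0659 m
V_ms = sqrt(0.0659 * 9.81 * 2660 / 1.435)
V_ms = sqrt(1198.351317) = 34.6172 m/s
V = 34.6172 * 3.6 = 124.6 km/h

124.6


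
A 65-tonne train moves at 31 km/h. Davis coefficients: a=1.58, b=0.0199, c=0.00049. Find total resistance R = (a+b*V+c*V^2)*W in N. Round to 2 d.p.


b*V = 0.0199 * 31 = 0.6169
c*V^2 = 0.00049 * 961 = 0.47089
R_per_t = 1.58 + 0.6169 + 0.47089 = 2.66779 N/t
R_total = 2.66779 * 65 = 173.41 N

173.41


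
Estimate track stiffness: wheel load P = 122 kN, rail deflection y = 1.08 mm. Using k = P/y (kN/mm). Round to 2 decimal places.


Track stiffness k = P / y
k = 122 / 1.08
k = 112.96 kN/mm

112.96


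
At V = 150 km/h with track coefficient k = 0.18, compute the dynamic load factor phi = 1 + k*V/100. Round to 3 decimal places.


phi = 1 + k * V / 100
phi = 1 + 0.18 * 150 / 100
phi = 1 + 0.27
phi = 1.270

1.270


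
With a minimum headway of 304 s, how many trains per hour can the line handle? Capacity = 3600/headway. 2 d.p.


Capacity = 3600 / headway
Capacity = 3600 / 304
Capacity = 11.84 trains/hour

11.84


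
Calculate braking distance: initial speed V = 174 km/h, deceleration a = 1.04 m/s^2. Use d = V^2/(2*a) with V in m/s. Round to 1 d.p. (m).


Convert speed: V = 174 / 3.6 = 48.3333 m/s
V^2 = 2336.1111
d = 2336.1111 / (2 * 1.04)
d = 2336.1111 / 2.08
d = 1123.1 m

1123.1


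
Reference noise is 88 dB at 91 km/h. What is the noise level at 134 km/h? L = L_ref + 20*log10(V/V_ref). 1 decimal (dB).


V/V_ref = 134 / 91 = 1.472527
log10(1.472527) = 0.168063
20 * 0.168063 = 3.3613
L = 88 + 3.3613 = 91.4 dB

91.4


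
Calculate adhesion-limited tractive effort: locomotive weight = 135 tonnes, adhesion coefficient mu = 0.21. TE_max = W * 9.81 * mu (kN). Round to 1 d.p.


TE_max = W * g * mu
TE_max = 135 * 9.81 * 0.21
TE_max = 1324.35 * 0.21
TE_max = 278.1 kN

278.1


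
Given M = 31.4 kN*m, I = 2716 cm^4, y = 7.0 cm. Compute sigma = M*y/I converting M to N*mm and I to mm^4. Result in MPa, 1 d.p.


Convert units:
M = 31.4 kN*m = 31400000 N*mm
y = 7.0 cm = 70 mm
I = 2716 cm^4 = 27160000 mm^4
sigma = 31400000 * 70 / 27160000
sigma = 80.9 MPa

80.9


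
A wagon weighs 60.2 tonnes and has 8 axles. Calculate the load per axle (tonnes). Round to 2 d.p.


Load per axle = total weight / number of axles
Load = 60.2 / 8
Load = 7.53 tonnes

7.53


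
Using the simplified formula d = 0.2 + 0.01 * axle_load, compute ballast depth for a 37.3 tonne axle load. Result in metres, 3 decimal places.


d = 0.2 + 0.01 * 37.3
d = 0.2 + 0.373
d = 0.573 m

0.573


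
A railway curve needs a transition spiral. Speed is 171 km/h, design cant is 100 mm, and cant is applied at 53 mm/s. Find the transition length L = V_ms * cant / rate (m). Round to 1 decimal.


Convert speed: V = 171 / 3.6 = 47.5 m/s
L = 47.5 * 100 / 53
L = 4750.0 / 53
L = 89.6 m

89.6


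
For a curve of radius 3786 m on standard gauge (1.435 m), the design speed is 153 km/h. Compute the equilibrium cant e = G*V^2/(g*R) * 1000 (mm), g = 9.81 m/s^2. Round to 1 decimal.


Convert speed: V = 153 / 3.6 = 42.5 m/s
Apply formula: e = 1.435 * 42.5^2 / (9.81 * 3786)
e = 1.435 * 1806.25 / 37140.66
e = 0.069788 m = 69.8 mm

69.8


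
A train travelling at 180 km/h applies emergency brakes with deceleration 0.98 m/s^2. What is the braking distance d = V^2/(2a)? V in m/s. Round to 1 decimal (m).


Convert speed: V = 180 / 3.6 = 50.0 m/s
V^2 = 2500.0
d = 2500.0 / (2 * 0.98)
d = 2500.0 / 1.96
d = 1275.5 m

1275.5


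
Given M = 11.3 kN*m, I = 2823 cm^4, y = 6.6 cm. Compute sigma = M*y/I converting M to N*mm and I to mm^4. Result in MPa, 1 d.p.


Convert units:
M = 11.3 kN*m = 11300000 N*mm
y = 6.6 cm = 66 mm
I = 2823 cm^4 = 28230000 mm^4
sigma = 11300000 * 66 / 28230000
sigma = 26.4 MPa

26.4


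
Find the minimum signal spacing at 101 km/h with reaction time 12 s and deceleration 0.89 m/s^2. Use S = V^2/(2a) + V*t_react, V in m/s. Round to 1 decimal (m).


V = 101 / 3.6 = 28.0556 m/s
Braking distance = 28.0556^2 / (2*0.89) = 442.199 m
Sighting distance = 28.0556 * 12 = 336.6667 m
S = 442.199 + 336.6667 = 778.9 m

778.9


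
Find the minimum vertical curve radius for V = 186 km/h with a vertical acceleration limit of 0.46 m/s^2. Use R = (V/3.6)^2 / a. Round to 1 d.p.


Convert speed: V = 186 / 3.6 = 51.6667 m/s
V^2 = 2669.4444 m^2/s^2
R_v = 2669.4444 / 0.46
R_v = 5803.1 m

5803.1


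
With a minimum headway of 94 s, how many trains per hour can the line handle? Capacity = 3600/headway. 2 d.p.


Capacity = 3600 / headway
Capacity = 3600 / 94
Capacity = 38.30 trains/hour

38.30


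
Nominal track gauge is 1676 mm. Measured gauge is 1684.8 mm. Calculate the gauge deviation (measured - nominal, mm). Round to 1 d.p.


Deviation = measured - nominal
Deviation = 1684.8 - 1676
Deviation = 8.8 mm

8.8


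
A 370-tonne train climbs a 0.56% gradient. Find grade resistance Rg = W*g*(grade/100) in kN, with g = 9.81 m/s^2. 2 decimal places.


Rg = W * 9.81 * grade / 100
Rg = 370 * 9.81 * 0.56 / 100
Rg = 3629.7 * 0.0056
Rg = 20.33 kN

20.33


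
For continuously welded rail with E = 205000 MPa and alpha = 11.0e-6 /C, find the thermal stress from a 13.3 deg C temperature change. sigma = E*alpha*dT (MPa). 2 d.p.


sigma = E * alpha * dT
sigma = 205000 * 11.0e-6 * 13.3
sigma = 2.255 * 13.3
sigma = 29.99 MPa

29.99


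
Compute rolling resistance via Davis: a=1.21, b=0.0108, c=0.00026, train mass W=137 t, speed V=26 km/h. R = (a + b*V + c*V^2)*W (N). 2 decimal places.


b*V = 0.0108 * 26 = 0.2808
c*V^2 = 0.00026 * 676 = 0.17576
R_per_t = 1.21 + 0.2808 + 0.17576 = 1.66656 N/t
R_total = 1.66656 * 137 = 228.32 N

228.32


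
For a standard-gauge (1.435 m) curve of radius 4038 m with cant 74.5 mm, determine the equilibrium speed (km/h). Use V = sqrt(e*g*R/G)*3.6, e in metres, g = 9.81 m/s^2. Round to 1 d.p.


Convert cant: e = 74.5 mm = 0.0745 m
V_ms = sqrt(0.0745 * 9.81 * 4038 / 1.435)
V_ms = sqrt(2056.551993) = 45.3492 m/s
V = 45.3492 * 3.6 = 163.3 km/h

163.3


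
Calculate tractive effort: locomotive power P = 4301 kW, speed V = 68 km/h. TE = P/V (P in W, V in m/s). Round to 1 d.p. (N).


Convert: P = 4301 kW = 4301000 W
V = 68 / 3.6 = 18.8889 m/s
TE = 4301000 / 18.8889
TE = 227700.0 N

227700.0


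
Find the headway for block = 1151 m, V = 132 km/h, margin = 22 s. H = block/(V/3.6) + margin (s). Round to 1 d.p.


V = 132 / 3.6 = 36.6667 m/s
Block traversal time = 1151 / 36.6667 = 31.3909 s
Headway = 31.3909 + 22
Headway = 53.4 s

53.4


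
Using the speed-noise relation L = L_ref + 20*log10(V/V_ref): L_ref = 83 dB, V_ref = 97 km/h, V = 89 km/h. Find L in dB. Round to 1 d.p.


V/V_ref = 89 / 97 = 0.917526
log10(0.917526) = -0.037382
20 * -0.037382 = -0.7476
L = 83 + -0.7476 = 82.3 dB

82.3


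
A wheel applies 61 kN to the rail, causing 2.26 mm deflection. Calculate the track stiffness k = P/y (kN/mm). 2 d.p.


Track stiffness k = P / y
k = 61 / 2.26
k = 26.99 kN/mm

26.99


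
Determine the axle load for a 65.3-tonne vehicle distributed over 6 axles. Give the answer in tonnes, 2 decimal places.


Load per axle = total weight / number of axles
Load = 65.3 / 6
Load = 10.88 tonnes

10.88


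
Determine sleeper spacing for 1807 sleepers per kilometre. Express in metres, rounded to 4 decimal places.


Spacing = 1000 m / number of sleepers
Spacing = 1000 / 1807
Spacing = 0.5534 m

0.5534


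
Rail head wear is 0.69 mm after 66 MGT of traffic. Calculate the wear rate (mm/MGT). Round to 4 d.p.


Wear rate = total wear / cumulative tonnage
Rate = 0.69 / 66
Rate = 0.0105 mm/MGT

0.0105


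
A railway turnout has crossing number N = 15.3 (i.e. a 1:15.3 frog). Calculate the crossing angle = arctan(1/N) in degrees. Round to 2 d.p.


1/N = 1/15.3 = 0.065359
angle = arctan(0.065359) = 0.065267 rad
angle = 0.065267 * 180/pi = 3.74 degrees

3.74


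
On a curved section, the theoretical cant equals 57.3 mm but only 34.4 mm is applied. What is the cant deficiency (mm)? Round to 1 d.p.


Cant deficiency = equilibrium cant - actual cant
CD = 57.3 - 34.4
CD = 22.9 mm

22.9


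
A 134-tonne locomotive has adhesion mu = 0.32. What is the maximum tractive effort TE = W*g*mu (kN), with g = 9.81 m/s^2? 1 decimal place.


TE_max = W * g * mu
TE_max = 134 * 9.81 * 0.32
TE_max = 1314.54 * 0.32
TE_max = 420.7 kN

420.7


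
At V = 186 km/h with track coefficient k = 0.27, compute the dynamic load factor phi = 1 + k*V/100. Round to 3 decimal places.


phi = 1 + k * V / 100
phi = 1 + 0.27 * 186 / 100
phi = 1 + 0.5022
phi = 1.502

1.502


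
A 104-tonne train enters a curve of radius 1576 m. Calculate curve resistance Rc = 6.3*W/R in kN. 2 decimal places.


Rc = 6.3 * W / R
Rc = 6.3 * 104 / 1576
Rc = 655.2 / 1576
Rc = 0.42 kN

0.42


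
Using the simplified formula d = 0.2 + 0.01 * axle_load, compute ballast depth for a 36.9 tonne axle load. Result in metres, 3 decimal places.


d = 0.2 + 0.01 * 36.9
d = 0.2 + 0.369
d = 0.569 m

0.569


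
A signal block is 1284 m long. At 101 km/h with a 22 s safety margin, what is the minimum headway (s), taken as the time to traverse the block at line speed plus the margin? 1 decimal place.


V = 101 / 3.6 = 28.0556 m/s
Block traversal time = 1284 / 28.0556 = 45.7663 s
Headway = 45.7663 + 22
Headway = 67.8 s

67.8


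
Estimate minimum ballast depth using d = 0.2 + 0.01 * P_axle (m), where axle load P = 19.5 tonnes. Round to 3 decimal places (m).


d = 0.2 + 0.01 * 19.5
d = 0.2 + 0.195
d = 0.395 m

0.395


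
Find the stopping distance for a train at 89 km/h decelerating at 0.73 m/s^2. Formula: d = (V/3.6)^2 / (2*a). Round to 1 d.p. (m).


Convert speed: V = 89 / 3.6 = 24.7222 m/s
V^2 = 611.1883
d = 611.1883 / (2 * 0.73)
d = 611.1883 / 1.46
d = 418.6 m

418.6


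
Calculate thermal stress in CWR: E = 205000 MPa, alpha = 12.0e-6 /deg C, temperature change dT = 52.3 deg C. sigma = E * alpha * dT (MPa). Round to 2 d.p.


sigma = E * alpha * dT
sigma = 205000 * 12.0e-6 * 52.3
sigma = 2.46 * 52.3
sigma = 128.66 MPa

128.66


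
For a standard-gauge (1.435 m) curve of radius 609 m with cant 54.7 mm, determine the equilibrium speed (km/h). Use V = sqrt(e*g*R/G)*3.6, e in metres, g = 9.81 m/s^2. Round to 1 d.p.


Convert cant: e = 54.7 mm = 0.0547 m
V_ms = sqrt(0.0547 * 9.81 * 609 / 1.435)
V_ms = sqrt(227.730776) = 15.0908 m/s
V = 15.0908 * 3.6 = 54.3 km/h

54.3


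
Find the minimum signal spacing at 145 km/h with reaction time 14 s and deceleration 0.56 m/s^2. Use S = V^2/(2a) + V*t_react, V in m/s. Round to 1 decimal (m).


V = 145 / 3.6 = 40.2778 m/s
Braking distance = 40.2778^2 / (2*0.56) = 1448.4816 m
Sighting distance = 40.2778 * 14 = 563.8889 m
S = 1448.4816 + 563.8889 = 2012.4 m

2012.4


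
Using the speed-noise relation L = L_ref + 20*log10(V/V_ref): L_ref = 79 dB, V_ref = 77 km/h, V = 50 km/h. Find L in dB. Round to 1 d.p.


V/V_ref = 50 / 77 = 0.649351
log10(0.649351) = -0.187521
20 * -0.187521 = -3.7504
L = 79 + -3.7504 = 75.2 dB

75.2


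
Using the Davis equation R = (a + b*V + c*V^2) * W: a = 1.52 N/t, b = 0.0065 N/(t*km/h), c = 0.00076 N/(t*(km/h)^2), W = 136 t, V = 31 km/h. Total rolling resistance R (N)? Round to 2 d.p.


b*V = 0.0065 * 31 = 0.2015
c*V^2 = 0.00076 * 961 = 0.73036
R_per_t = 1.52 + 0.2015 + 0.73036 = 2.45186 N/t
R_total = 2.45186 * 136 = 333.45 N

333.45


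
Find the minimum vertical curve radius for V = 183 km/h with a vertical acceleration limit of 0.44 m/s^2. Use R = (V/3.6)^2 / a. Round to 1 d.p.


Convert speed: V = 183 / 3.6 = 50.8333 m/s
V^2 = 2584.0278 m^2/s^2
R_v = 2584.0278 / 0.44
R_v = 5872.8 m

5872.8


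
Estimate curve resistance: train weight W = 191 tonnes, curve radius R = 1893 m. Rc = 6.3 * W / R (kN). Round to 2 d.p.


Rc = 6.3 * W / R
Rc = 6.3 * 191 / 1893
Rc = 1203.3 / 1893
Rc = 0.64 kN

0.64


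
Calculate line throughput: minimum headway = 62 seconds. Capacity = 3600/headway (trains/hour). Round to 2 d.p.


Capacity = 3600 / headway
Capacity = 3600 / 62
Capacity = 58.06 trains/hour

58.06


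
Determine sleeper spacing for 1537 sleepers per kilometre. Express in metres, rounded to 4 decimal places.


Spacing = 1000 m / number of sleepers
Spacing = 1000 / 1537
Spacing = 0.6506 m

0.6506


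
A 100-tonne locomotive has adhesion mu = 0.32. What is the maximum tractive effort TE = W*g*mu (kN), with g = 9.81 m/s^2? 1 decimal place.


TE_max = W * g * mu
TE_max = 100 * 9.81 * 0.32
TE_max = 981.0 * 0.32
TE_max = 313.9 kN

313.9


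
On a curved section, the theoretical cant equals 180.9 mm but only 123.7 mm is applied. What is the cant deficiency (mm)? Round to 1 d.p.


Cant deficiency = equilibrium cant - actual cant
CD = 180.9 - 123.7
CD = 57.2 mm

57.2


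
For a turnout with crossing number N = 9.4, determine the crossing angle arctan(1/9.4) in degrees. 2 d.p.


1/N = 1/9.4 = 0.106383
angle = arctan(0.106383) = 0.105984 rad
angle = 0.105984 * 180/pi = 6.07 degrees

6.07


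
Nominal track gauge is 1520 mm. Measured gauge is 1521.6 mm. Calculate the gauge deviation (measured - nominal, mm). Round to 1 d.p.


Deviation = measured - nominal
Deviation = 1521.6 - 1520
Deviation = 1.6 mm

1.6


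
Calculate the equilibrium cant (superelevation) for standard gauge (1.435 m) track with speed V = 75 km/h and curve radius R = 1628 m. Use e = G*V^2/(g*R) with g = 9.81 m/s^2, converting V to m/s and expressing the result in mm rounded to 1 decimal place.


Convert speed: V = 75 / 3.6 = 20.8333 m/s
Apply formula: e = 1.435 * 20.8333^2 / (9.81 * 1628)
e = 1.435 * 434.0278 / 15970.68
e = 0.038998 m = 39.0 mm

39.0


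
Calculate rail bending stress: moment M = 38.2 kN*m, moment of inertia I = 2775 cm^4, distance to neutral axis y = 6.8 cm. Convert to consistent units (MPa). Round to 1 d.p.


Convert units:
M = 38.2 kN*m = 38200000 N*mm
y = 6.8 cm = 68 mm
I = 2775 cm^4 = 27750000 mm^4
sigma = 38200000 * 68 / 27750000
sigma = 93.6 MPa

93.6


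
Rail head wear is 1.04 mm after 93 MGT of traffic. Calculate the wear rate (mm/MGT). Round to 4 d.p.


Wear rate = total wear / cumulative tonnage
Rate = 1.04 / 93
Rate = 0.0112 mm/MGT

0.0112


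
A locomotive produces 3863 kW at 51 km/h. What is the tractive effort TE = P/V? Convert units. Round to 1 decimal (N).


Convert: P = 3863 kW = 3863000 W
V = 51 / 3.6 = 14.1667 m/s
TE = 3863000 / 14.1667
TE = 272682.4 N

272682.4


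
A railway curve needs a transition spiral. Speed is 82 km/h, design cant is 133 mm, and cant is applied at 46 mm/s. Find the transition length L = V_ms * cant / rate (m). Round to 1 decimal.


Convert speed: V = 82 / 3.6 = 22.7778 m/s
L = 22.7778 * 133 / 46
L = 3029.4444 / 46
L = 65.9 m

65.9


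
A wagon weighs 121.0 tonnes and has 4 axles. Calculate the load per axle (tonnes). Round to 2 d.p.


Load per axle = total weight / number of axles
Load = 121.0 / 4
Load = 30.25 tonnes

30.25


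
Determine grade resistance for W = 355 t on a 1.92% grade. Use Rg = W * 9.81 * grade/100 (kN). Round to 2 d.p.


Rg = W * 9.81 * grade / 100
Rg = 355 * 9.81 * 1.92 / 100
Rg = 3482.55 * 0.0192
Rg = 66.86 kN

66.86


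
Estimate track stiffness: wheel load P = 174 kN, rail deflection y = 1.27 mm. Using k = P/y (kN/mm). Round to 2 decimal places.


Track stiffness k = P / y
k = 174 / 1.27
k = 137.01 kN/mm

137.01


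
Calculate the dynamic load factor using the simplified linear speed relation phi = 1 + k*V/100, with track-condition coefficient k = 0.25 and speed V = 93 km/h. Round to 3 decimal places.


phi = 1 + k * V / 100
phi = 1 + 0.25 * 93 / 100
phi = 1 + 0.2325
phi = 1.233

1.233


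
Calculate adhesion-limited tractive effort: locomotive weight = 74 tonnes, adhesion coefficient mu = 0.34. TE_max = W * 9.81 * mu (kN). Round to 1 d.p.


TE_max = W * g * mu
TE_max = 74 * 9.81 * 0.34
TE_max = 725.94 * 0.34
TE_max = 246.8 kN

246.8


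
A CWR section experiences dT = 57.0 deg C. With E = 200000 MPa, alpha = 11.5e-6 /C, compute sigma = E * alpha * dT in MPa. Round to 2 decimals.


sigma = E * alpha * dT
sigma = 200000 * 11.5e-6 * 57.0
sigma = 2.3 * 57.0
sigma = 131.10 MPa

131.10


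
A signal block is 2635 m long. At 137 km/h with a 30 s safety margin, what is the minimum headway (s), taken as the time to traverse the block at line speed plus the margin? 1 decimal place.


V = 137 / 3.6 = 38.0556 m/s
Block traversal time = 2635 / 38.0556 = 69.2409 s
Headway = 69.2409 + 30
Headway = 99.2 s

99.2


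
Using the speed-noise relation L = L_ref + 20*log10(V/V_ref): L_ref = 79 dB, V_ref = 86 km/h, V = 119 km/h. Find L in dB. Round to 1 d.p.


V/V_ref = 119 / 86 = 1.383721
log10(1.383721) = 0.141049
20 * 0.141049 = 2.821
L = 79 + 2.821 = 81.8 dB

81.8


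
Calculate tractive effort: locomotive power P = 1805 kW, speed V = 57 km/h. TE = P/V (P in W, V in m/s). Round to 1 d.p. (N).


Convert: P = 1805 kW = 1805000 W
V = 57 / 3.6 = 15.8333 m/s
TE = 1805000 / 15.8333
TE = 114000.0 N

114000.0


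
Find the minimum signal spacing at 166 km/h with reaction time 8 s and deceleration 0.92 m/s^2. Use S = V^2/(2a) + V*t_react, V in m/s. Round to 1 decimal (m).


V = 166 / 3.6 = 46.1111 m/s
Braking distance = 46.1111^2 / (2*0.92) = 1155.5623 m
Sighting distance = 46.1111 * 8 = 368.8889 m
S = 1155.5623 + 368.8889 = 1524.5 m

1524.5


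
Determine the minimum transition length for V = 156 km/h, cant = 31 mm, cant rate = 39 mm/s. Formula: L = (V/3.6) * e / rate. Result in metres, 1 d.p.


Convert speed: V = 156 / 3.6 = 43.3333 m/s
L = 43.3333 * 31 / 39
L = 1343.3333 / 39
L = 34.4 m

34.4


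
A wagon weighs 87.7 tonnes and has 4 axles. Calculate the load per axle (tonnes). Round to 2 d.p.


Load per axle = total weight / number of axles
Load = 87.7 / 4
Load = 21.93 tonnes

21.93


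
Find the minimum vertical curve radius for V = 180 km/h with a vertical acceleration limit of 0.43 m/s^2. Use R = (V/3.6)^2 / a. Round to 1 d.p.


Convert speed: V = 180 / 3.6 = 50.0 m/s
V^2 = 2500.0 m^2/s^2
R_v = 2500.0 / 0.43
R_v = 5814.0 m

5814.0


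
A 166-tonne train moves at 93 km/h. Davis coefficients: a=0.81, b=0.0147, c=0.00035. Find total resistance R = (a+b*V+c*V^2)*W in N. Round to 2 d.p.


b*V = 0.0147 * 93 = 1.3671
c*V^2 = 0.00035 * 8649 = 3.02715
R_per_t = 0.81 + 1.3671 + 3.02715 = 5.20425 N/t
R_total = 5.20425 * 166 = 863.91 N

863.91


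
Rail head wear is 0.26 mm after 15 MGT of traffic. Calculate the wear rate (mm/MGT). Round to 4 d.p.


Wear rate = total wear / cumulative tonnage
Rate = 0.26 / 15
Rate = 0.0173 mm/MGT

0.0173


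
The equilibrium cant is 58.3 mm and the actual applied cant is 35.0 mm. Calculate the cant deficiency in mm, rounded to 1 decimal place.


Cant deficiency = equilibrium cant - actual cant
CD = 58.3 - 35.0
CD = 23.3 mm

23.3


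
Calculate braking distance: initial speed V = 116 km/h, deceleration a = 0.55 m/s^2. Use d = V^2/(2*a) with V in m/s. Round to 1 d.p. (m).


Convert speed: V = 116 / 3.6 = 32.2222 m/s
V^2 = 1038.2716
d = 1038.2716 / (2 * 0.55)
d = 1038.2716 / 1.1
d = 943.9 m

943.9


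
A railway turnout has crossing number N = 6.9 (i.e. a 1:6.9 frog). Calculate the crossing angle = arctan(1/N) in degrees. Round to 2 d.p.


1/N = 1/6.9 = 0.144928
angle = arctan(0.144928) = 0.143925 rad
angle = 0.143925 * 180/pi = 8.25 degrees

8.25


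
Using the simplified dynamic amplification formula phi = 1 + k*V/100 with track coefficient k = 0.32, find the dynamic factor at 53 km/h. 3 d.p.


phi = 1 + k * V / 100
phi = 1 + 0.32 * 53 / 100
phi = 1 + 0.1696
phi = 1.170

1.170


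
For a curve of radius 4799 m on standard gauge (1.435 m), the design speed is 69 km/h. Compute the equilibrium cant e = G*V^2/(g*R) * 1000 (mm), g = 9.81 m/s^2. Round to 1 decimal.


Convert speed: V = 69 / 3.6 = 19.1667 m/s
Apply formula: e = 1.435 * 19.1667^2 / (9.81 * 4799)
e = 1.435 * 367.3611 / 47078.19
e = 0.011198 m = 11.2 mm

11.2


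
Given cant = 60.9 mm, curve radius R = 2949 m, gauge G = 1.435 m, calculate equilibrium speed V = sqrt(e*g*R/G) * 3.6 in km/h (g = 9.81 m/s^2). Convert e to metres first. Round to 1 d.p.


Convert cant: e = 60.9 mm = 0.0609 m
V_ms = sqrt(0.0609 * 9.81 * 2949 / 1.435)
V_ms = sqrt(1227.74782) = 35.0392 m/s
V = 35.0392 * 3.6 = 126.1 km/h

126.1


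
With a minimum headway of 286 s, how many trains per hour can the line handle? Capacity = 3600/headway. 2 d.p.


Capacity = 3600 / headway
Capacity = 3600 / 286
Capacity = 12.59 trains/hour

12.59


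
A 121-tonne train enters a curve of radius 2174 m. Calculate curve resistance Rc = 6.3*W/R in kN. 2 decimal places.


Rc = 6.3 * W / R
Rc = 6.3 * 121 / 2174
Rc = 762.3 / 2174
Rc = 0.35 kN

0.35


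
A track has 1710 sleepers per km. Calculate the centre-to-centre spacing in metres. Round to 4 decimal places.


Spacing = 1000 m / number of sleepers
Spacing = 1000 / 1710
Spacing = 0.5848 m

0.5848


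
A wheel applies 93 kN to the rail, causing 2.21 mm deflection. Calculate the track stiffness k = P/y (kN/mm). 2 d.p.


Track stiffness k = P / y
k = 93 / 2.21
k = 42.08 kN/mm

42.08


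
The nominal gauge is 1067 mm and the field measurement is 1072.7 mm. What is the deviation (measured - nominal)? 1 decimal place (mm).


Deviation = measured - nominal
Deviation = 1072.7 - 1067
Deviation = 5.7 mm

5.7


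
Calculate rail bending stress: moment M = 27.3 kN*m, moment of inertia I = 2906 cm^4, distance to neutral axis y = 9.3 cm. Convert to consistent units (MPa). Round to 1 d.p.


Convert units:
M = 27.3 kN*m = 27300000 N*mm
y = 9.3 cm = 93 mm
I = 2906 cm^4 = 29060000 mm^4
sigma = 27300000 * 93 / 29060000
sigma = 87.4 MPa

87.4


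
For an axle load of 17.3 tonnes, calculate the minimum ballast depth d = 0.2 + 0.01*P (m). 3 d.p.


d = 0.2 + 0.01 * 17.3
d = 0.2 + 0.173
d = 0.373 m

0.373


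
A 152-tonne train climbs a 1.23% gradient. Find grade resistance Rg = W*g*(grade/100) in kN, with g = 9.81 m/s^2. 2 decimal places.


Rg = W * 9.81 * grade / 100
Rg = 152 * 9.81 * 1.23 / 100
Rg = 1491.12 * 0.0123
Rg = 18.34 kN

18.34


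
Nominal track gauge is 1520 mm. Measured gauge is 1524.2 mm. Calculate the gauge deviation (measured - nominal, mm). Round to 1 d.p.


Deviation = measured - nominal
Deviation = 1524.2 - 1520
Deviation = 4.2 mm

4.2


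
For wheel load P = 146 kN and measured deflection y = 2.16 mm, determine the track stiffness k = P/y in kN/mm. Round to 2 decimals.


Track stiffness k = P / y
k = 146 / 2.16
k = 67.59 kN/mm

67.59


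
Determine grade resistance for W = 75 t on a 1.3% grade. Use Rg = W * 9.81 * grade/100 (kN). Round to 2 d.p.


Rg = W * 9.81 * grade / 100
Rg = 75 * 9.81 * 1.3 / 100
Rg = 735.75 * 0.013
Rg = 9.56 kN

9.56


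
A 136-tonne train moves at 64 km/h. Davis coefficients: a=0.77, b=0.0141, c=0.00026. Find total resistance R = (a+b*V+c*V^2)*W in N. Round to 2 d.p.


b*V = 0.0141 * 64 = 0.9024
c*V^2 = 0.00026 * 4096 = 1.06496
R_per_t = 0.77 + 0.9024 + 1.06496 = 2.73736 N/t
R_total = 2.73736 * 136 = 372.28 N

372.28


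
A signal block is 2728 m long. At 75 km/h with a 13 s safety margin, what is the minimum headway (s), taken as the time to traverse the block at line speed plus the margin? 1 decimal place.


V = 75 / 3.6 = 20.8333 m/s
Block traversal time = 2728 / 20.8333 = 130.944 s
Headway = 130.944 + 13
Headway = 143.9 s

143.9


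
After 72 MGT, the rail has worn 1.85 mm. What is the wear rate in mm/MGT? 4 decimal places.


Wear rate = total wear / cumulative tonnage
Rate = 1.85 / 72
Rate = 0.0257 mm/MGT

0.0257


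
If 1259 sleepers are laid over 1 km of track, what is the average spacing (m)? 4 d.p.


Spacing = 1000 m / number of sleepers
Spacing = 1000 / 1259
Spacing = 0.7943 m

0.7943


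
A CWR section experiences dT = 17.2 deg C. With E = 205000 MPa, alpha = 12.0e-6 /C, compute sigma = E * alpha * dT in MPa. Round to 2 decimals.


sigma = E * alpha * dT
sigma = 205000 * 12.0e-6 * 17.2
sigma = 2.46 * 17.2
sigma = 42.31 MPa

42.31


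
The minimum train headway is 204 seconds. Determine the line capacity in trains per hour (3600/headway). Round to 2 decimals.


Capacity = 3600 / headway
Capacity = 3600 / 204
Capacity = 17.65 trains/hour

17.65
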